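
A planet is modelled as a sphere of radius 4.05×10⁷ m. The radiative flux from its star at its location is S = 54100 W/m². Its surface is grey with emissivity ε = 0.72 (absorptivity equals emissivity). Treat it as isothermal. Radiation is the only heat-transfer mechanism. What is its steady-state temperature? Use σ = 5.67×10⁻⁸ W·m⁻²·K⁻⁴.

At equilibrium, absorbed power = emitted power.
Absorbing cross-section = πr² = 5.153×10¹⁵ m²; emitting surface = 4πr² = 2.061×10¹⁶ m² (ratio 4).
εS·A_cross = εσ·A_surf·T⁴  ⇒  T⁴ = S/(4σ)   (ε cancels).
T⁴ = 54100/(4·5.67×10⁻⁸) = 2.385×10¹¹ K⁴.
T = (2.385×10¹¹)^(1/4).

T ≈ 699 K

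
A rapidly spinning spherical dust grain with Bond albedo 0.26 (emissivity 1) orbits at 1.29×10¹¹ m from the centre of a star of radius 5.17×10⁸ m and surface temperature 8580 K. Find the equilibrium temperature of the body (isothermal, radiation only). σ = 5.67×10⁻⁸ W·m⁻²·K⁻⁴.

The star's surface emits σT_*⁴; at distance d the flux is S = σT_*⁴(R_*/d)².
S = 5.67×10⁻⁸·(8580)⁴·(5.17×10⁸/1.29×10¹¹)² = 4936 W/m².
For an isothermal sphere T⁴ = (1−a)S/(4σ) = 1.610×10¹⁰ K⁴.

T ≈ 356 K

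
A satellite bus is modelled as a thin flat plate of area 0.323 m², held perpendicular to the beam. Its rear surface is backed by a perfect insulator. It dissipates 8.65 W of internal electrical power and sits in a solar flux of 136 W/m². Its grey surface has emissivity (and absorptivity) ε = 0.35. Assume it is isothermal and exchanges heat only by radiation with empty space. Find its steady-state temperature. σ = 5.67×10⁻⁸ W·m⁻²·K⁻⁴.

T ≈ 247 K

At steady state, absorbed solar power + internal power = radiated power.
Absorbed: α·S·A_cross = 0.35·136·0.3230 = 15.37 W (cross-section A).
Total input = 15.37 + 8.65 = 24.02 W.
Radiated: εσ·A_surf·T⁴ with A_surf = A = 0.3230 m².
T⁴ = 24.02/(0.35·5.67×10⁻⁸·0.3230) = 3.748×10⁹ K⁴.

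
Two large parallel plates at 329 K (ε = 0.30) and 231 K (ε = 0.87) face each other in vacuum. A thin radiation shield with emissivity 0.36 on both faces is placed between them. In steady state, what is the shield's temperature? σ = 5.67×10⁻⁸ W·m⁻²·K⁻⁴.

In steady state the net flux on the hot side equals that on the cold side.
σ(T₁⁴−T_s⁴)/D₁ = σ(T_s⁴−T₂⁴)/D₂, with D₁ = 1/ε₁+1/ε_s−1 = 5.111, D₂ = 1/ε_s+1/ε₂−1 = 2.927.
Solve for T_s⁴: T_s⁴ = (D₂·T₁⁴ + D₁·T₂⁴)/(D₁+D₂) = 6.077×10⁹ K⁴.

T_s ≈ 279 K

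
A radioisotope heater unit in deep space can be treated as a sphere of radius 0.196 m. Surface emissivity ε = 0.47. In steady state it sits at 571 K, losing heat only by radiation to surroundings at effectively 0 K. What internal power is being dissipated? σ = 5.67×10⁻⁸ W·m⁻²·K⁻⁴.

Steady state: P = εσA T⁴.
A = 4πr² = 0.4827 m²; T⁴ = (571)⁴ = 1.063×10¹¹ K⁴.
P = 0.47 × 5.67×10⁻⁸ × 0.4827 × 1.063×10¹¹.

P ≈ 1370 W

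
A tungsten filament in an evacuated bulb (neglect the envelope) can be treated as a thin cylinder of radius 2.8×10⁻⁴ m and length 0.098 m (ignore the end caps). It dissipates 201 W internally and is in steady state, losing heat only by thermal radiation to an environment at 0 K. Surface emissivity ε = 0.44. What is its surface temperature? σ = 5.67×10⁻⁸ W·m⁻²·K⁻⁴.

T ≈ 2610 K

Steady state: internal power = radiated power, P = εσA T⁴.
Radiating area A = 2πrL = 1.724×10⁻⁴ m².
T⁴ = P/(εσA) = 201/(0.44·5.67×10⁻⁸·1.724×10⁻⁴) = 4.673×10¹³ K⁴.
T = (4.673×10¹³)^(1/4).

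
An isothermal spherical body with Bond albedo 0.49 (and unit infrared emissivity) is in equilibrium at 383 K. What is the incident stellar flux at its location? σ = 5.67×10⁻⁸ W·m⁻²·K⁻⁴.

S ≈ 9570 W/m²

(1−a)S·πr² = σ·4πr²·T⁴ ⇒ S = 4σT⁴/(1−a).
S = 4·5.67×10⁻⁸·2.152×10¹⁰/0.510.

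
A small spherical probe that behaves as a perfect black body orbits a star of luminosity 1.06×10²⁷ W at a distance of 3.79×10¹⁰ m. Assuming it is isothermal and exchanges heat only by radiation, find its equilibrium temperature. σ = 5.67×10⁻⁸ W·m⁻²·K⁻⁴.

T ≈ 713 K

First find the stellar flux at distance d: S = L/(4πd²) = 1.06×10²⁷/(4π·(3.79×10¹⁰)²) = 58720 W/m².
For an isothermal sphere, absorbed (1−a)S·πr² = emitted σ·4πr²·T⁴, so T⁴ = (1−a)S/(4σ).
T⁴ = 1.00·58720/(4·5.67×10⁻⁸) = 2.589×10¹¹ K⁴.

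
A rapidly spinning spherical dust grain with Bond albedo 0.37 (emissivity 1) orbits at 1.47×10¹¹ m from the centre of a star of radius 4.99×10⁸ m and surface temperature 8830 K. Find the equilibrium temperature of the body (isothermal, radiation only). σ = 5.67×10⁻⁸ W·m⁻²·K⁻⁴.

The star's surface emits σT_*⁴; at distance d the flux is S = σT_*⁴(R_*/d)².
S = 5.67×10⁻⁸·(8830)⁴·(4.99×10⁸/1.47×10¹¹)² = 3972 W/m².
For an isothermal sphere T⁴ = (1−a)S/(4σ) = 1.103×10¹⁰ K⁴.

T ≈ 324 K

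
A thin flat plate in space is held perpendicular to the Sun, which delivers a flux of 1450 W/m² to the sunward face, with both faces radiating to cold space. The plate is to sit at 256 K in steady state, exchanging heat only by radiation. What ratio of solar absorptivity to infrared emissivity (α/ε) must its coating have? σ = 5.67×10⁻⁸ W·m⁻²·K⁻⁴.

α/ε ≈ 0.336

Balance: αS·A = εσ·2A·T⁴ ⇒ α/ε = 2σT⁴/S.
α/ε = 2·5.67×10⁻⁸·(256)⁴/1450 = 2·5.67×10⁻⁸·4.295×10⁹/1450.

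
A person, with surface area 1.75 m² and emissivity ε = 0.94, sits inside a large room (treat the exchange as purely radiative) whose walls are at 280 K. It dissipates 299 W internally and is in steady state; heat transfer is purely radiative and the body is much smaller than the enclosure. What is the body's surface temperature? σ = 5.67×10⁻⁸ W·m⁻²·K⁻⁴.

For a small grey body in a large enclosure, net radiated power = εσA(T⁴ − T_w⁴).
Steady state: P = εσA(T⁴ − T_w⁴) with A = 1.75 m².
T⁴ = P/(εσA) + T_w⁴ = 299/(0.94·5.67×10⁻⁸·1.750) + (280)⁴
    = 3.206×10⁹ + 6.147×10⁹ = 9.352×10⁹ K⁴.

T ≈ 311 K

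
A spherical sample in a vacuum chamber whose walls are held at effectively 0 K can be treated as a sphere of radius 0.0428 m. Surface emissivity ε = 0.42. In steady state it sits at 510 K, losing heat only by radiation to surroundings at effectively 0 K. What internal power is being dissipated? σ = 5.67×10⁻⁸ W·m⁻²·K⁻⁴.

Steady state: P = εσA T⁴.
A = 4πr² = 0.02302 m²; T⁴ = (510)⁴ = 6.765×10¹⁰ K⁴.
P = 0.42 × 5.67×10⁻⁸ × 0.02302 × 6.765×10¹⁰.

P ≈ 37.1 W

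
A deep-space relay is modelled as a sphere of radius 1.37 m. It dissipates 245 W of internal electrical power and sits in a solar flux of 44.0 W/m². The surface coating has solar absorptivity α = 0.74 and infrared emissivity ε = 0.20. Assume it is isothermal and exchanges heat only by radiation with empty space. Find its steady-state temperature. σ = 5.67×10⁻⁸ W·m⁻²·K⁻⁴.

At steady state, absorbed solar power + internal power = radiated power.
Absorbed: α·S·A_cross = 0.74·44.0·5.896 = 192.0 W (cross-section πr²).
Total input = 192.0 + 245 = 437.0 W.
Radiated: εσ·A_surf·T⁴ with A_surf = 4πr² = 23.59 m².
T⁴ = 437.0/(0.20·5.67×10⁻⁸·23.59) = 1.634×10⁹ K⁴.

T ≈ 201 K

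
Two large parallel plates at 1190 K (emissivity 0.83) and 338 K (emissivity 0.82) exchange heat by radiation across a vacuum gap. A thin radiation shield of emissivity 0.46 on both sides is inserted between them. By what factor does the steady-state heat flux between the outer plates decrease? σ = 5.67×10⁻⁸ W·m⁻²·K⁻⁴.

factor ≈ 3.35

Without shield: q₀ = σΔ(T⁴)/(1/ε₁+1/ε₂−1) with denominator 1.424.
With shield the two gaps are in series; the resistances add: (1/ε₁+1/ε_s−1)+(1/ε_s+1/ε₂−1) = 2.379+2.393 = 4.772.
Heat-flux ratio q₀/q = 4.772/1.424.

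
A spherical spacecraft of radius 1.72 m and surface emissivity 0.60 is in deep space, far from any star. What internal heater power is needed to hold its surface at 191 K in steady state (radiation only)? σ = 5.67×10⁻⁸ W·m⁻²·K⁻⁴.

P ≈ 1680 W

P = εσ·4πr²·T⁴.
4πr² = 37.18 m²; T⁴ = 1.331×10⁹ K⁴.
P = 0.60·5.67×10⁻⁸·37.18·1.331×10⁹.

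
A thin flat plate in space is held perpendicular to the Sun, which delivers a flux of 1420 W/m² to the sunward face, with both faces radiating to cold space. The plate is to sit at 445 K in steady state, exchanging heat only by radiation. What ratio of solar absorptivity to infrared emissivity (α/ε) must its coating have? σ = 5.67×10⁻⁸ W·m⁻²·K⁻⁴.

α/ε ≈ 3.13

Balance: αS·A = εσ·2A·T⁴ ⇒ α/ε = 2σT⁴/S.
α/ε = 2·5.67×10⁻⁸·(445)⁴/1420 = 2·5.67×10⁻⁸·3.921×10¹⁰/1420.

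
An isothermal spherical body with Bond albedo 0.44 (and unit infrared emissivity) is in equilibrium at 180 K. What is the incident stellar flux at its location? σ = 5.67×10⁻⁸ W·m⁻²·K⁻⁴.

S ≈ 425 W/m²

(1−a)S·πr² = σ·4πr²·T⁴ ⇒ S = 4σT⁴/(1−a).
S = 4·5.67×10⁻⁸·1.050×10⁹/0.560.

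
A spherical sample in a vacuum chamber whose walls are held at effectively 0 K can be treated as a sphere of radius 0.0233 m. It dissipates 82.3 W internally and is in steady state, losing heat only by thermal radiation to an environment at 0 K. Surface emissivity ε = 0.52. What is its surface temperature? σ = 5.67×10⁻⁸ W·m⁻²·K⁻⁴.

Steady state: internal power = radiated power, P = εσA T⁴.
Radiating area A = 4πr² = 0.006822 m².
T⁴ = P/(εσA) = 82.3/(0.52·5.67×10⁻⁸·0.006822) = 4.092×10¹¹ K⁴.
T = (4.092×10¹¹)^(1/4).

T ≈ 800 K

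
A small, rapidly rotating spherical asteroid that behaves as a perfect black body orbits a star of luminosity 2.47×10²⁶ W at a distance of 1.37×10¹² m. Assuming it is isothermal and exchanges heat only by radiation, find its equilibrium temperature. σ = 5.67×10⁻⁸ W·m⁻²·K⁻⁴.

T ≈ 82.4 K

First find the stellar flux at distance d: S = L/(4πd²) = 2.47×10²⁶/(4π·(1.37×10¹²)²) = 10.47 W/m².
For an isothermal sphere, absorbed (1−a)S·πr² = emitted σ·4πr²·T⁴, so T⁴ = (1−a)S/(4σ).
T⁴ = 1.00·10.47/(4·5.67×10⁻⁸) = 4.617×10⁷ K⁴.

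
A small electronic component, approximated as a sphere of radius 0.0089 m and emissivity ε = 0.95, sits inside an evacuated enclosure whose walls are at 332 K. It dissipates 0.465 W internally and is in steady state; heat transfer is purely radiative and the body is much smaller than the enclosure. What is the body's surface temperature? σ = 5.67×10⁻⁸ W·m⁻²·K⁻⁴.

For a small grey body in a large enclosure, net radiated power = εσA(T⁴ − T_w⁴).
Steady state: P = εσA(T⁴ − T_w⁴) with A = 4πr² = 9.954×10⁻⁴ m².
T⁴ = P/(εσA) + T_w⁴ = 0.465/(0.95·5.67×10⁻⁸·9.954×10⁻⁴) + (332)⁴
    = 8.673×10⁹ + 1.215×10¹⁰ = 2.082×10¹⁰ K⁴.

T ≈ 380 K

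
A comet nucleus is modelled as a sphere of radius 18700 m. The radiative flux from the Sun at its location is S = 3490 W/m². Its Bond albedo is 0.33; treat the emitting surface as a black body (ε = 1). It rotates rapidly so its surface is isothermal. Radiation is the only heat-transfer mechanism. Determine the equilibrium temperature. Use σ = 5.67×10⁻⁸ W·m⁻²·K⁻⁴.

At equilibrium, absorbed power = emitted power.
Absorbing cross-section = πr² = 1.099×10⁹ m²; emitting surface = 4πr² = 4.394×10⁹ m² (ratio 4).
(1−a)S·A_cross = εσ·A_surf·T⁴  ⇒  T⁴ = (1−a)S/(4σ).
T⁴ = 0.670·3490/(4·5.67×10⁻⁸) = 1.031×10¹⁰ K⁴.
T = (1.031×10¹⁰)^(1/4).

T ≈ 319 K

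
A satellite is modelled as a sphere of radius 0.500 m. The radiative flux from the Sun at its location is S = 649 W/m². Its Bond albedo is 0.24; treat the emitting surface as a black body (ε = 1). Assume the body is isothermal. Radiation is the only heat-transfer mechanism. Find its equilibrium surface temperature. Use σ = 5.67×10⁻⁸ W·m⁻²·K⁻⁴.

T ≈ 216 K

At equilibrium, absorbed power = emitted power.
Absorbing cross-section = πr² = 0.7854 m²; emitting surface = 4πr² = 3.142 m² (ratio 4).
(1−a)S·A_cross = εσ·A_surf·T⁴  ⇒  T⁴ = (1−a)S/(4σ).
T⁴ = 0.760·649/(4·5.67×10⁻⁸) = 2.175×10⁹ K⁴.
T = (2.175×10⁹)^(1/4).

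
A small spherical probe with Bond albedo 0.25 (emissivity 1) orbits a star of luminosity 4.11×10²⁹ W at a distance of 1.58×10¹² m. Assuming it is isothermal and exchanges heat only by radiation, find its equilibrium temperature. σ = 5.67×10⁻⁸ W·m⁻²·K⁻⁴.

T ≈ 456 K

First find the stellar flux at distance d: S = L/(4πd²) = 4.11×10²⁹/(4π·(1.58×10¹²)²) = 13100 W/m².
For an isothermal sphere, absorbed (1−a)S·πr² = emitted σ·4πr²·T⁴, so T⁴ = (1−a)S/(4σ).
T⁴ = 0.750·13100/(4·5.67×10⁻⁸) = 4.332×10¹⁰ K⁴.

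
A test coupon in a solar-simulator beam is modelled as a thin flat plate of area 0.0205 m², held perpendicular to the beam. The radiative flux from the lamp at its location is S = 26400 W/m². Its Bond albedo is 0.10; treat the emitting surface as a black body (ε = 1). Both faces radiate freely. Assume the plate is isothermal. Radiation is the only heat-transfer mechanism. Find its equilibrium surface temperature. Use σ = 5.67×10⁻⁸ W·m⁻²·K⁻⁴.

T ≈ 677 K

At equilibrium, absorbed power = emitted power.
Absorbing cross-section = A = 0.02050 m²; emitting surface = 2A = 0.04100 m² (ratio 2).
(1−a)S·A_cross = εσ·A_surf·T⁴  ⇒  T⁴ = (1−a)S/(2σ).
T⁴ = 0.900·26400/(2·5.67×10⁻⁸) = 2.095×10¹¹ K⁴.
T = (2.095×10¹¹)^(1/4).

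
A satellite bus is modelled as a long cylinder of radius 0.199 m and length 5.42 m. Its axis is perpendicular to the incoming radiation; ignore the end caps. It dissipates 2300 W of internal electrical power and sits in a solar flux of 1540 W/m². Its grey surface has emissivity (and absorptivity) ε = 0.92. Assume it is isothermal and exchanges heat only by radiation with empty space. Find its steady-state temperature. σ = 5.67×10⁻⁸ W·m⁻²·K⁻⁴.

T ≈ 351 K

At steady state, absorbed solar power + internal power = radiated power.
Absorbed: α·S·A_cross = 0.92·1540·2.157 = 3056 W (cross-section 2rL).
Total input = 3056 + 2300 = 5356 W.
Radiated: εσ·A_surf·T⁴ with A_surf = 2πrL = 6.777 m².
T⁴ = 5356/(0.92·5.67×10⁻⁸·6.777) = 1.515×10¹⁰ K⁴.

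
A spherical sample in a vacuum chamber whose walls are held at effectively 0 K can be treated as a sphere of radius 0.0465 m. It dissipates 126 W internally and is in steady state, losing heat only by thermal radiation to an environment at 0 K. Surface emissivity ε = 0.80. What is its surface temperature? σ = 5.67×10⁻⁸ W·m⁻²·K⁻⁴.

Steady state: internal power = radiated power, P = εσA T⁴.
Radiating area A = 4πr² = 0.02717 m².
T⁴ = P/(εσA) = 126/(0.80·5.67×10⁻⁸·0.02717) = 1.022×10¹¹ K⁴.
T = (1.022×10¹¹)^(1/4).

T ≈ 565 K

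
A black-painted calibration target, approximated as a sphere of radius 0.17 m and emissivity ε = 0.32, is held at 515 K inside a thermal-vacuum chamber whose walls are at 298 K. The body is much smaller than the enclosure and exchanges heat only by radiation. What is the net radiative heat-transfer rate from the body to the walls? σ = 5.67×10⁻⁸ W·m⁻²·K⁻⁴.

For a small grey body in a large enclosure: P_net = εσA(T_body⁴ − T_wall⁴).
A = 4πr² = 0.3632 m²; T_body⁴ − T_wall⁴ = 7.034×10¹⁰ − 7.886×10⁹ = 6.246×10¹⁰ K⁴.
|P_net| = 0.32·5.67×10⁻⁸·0.3632·6.246×10¹⁰.

P_net ≈ 412 W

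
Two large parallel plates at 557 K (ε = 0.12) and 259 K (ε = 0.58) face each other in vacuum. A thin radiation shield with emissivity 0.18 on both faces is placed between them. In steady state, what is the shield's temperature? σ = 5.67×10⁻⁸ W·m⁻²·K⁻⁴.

In steady state the net flux on the hot side equals that on the cold side.
σ(T₁⁴−T_s⁴)/D₁ = σ(T_s⁴−T₂⁴)/D₂, with D₁ = 1/ε₁+1/ε_s−1 = 12.89, D₂ = 1/ε_s+1/ε₂−1 = 6.280.
Solve for T_s⁴: T_s⁴ = (D₂·T₁⁴ + D₁·T₂⁴)/(D₁+D₂) = 3.456×10¹⁰ K⁴.

T_s ≈ 431 K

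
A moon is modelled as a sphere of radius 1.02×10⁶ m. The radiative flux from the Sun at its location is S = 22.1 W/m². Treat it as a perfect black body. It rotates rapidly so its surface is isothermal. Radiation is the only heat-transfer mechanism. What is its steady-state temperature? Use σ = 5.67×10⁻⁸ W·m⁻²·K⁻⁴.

At equilibrium, absorbed power = emitted power.
Absorbing cross-section = πr² = 3.269×10¹² m²; emitting surface = 4πr² = 1.307×10¹³ m² (ratio 4).
S·A_cross = εσ·A_surf·T⁴  ⇒  T⁴ = S/(4σ).
T⁴ = 1.00·22.1/(4·5.67×10⁻⁸) = 9.744×10⁷ K⁴.
T = (9.744×10⁷)^(1/4).

T ≈ 99.4 K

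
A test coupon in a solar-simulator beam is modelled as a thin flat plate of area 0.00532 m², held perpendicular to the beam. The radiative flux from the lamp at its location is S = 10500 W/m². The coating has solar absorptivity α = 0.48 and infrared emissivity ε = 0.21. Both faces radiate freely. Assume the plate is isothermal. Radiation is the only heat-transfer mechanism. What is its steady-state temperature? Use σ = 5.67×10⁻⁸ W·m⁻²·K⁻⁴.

At equilibrium, absorbed power = emitted power.
Absorbing cross-section = A = 0.005320 m²; emitting surface = 2A = 0.01064 m² (ratio 2).
αS·A_cross = εσ·A_surf·T⁴  ⇒  T⁴ = αS/(ε·2σ).
T⁴ = 0.480·10500/(0.21·2·5.67×10⁻⁸) = 2.116×10¹¹ K⁴.
T = (2.116×10¹¹)^(1/4).

T ≈ 678 K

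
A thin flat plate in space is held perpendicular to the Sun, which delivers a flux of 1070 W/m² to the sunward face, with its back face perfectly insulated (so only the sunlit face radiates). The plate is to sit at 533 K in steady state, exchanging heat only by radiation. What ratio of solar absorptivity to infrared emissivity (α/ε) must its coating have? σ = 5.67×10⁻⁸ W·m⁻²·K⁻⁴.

α/ε ≈ 4.28

Balance: αS·A = εσ·1A·T⁴ ⇒ α/ε = σT⁴/S.
α/ε = 5.67×10⁻⁸·(533)⁴/1070 = 5.67×10⁻⁸·8.071×10¹⁰/1070.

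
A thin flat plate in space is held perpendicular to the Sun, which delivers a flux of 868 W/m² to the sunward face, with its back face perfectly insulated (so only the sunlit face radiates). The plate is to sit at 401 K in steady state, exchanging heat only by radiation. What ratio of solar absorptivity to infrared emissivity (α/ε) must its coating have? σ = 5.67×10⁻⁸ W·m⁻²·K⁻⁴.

Balance: αS·A = εσ·1A·T⁴ ⇒ α/ε = σT⁴/S.
α/ε = 5.67×10⁻⁸·(401)⁴/868 = 5.67×10⁻⁸·2.586×10¹⁰/868.

α/ε ≈ 1.69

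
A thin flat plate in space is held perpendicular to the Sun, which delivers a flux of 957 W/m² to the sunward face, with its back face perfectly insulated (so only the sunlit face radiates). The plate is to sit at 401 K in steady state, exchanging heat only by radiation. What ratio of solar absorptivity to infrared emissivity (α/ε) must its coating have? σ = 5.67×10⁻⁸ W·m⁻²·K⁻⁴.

α/ε ≈ 1.53

Balance: αS·A = εσ·1A·T⁴ ⇒ α/ε = σT⁴/S.
α/ε = 5.67×10⁻⁸·(401)⁴/957 = 5.67×10⁻⁸·2.586×10¹⁰/957.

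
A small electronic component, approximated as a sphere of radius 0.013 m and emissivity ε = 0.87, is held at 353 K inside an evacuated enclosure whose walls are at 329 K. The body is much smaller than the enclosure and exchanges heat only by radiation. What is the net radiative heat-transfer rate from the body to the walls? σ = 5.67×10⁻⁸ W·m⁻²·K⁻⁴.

For a small grey body in a large enclosure: P_net = εσA(T_body⁴ − T_wall⁴).
A = 4πr² = 0.002124 m²; T_body⁴ − T_wall⁴ = 1.553×10¹⁰ − 1.172×10¹⁰ = 3.811×10⁹ K⁴.
|P_net| = 0.87·5.67×10⁻⁸·0.002124·3.811×10⁹.

P_net ≈ 0.399 W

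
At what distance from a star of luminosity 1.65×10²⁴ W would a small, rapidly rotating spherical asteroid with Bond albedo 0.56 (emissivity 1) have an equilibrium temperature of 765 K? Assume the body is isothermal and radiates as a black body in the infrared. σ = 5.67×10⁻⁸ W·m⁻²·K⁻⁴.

For an isothermal black-emitting sphere, (1−a)S·πr² = σ·4πr²·T⁴ ⇒ S = 4σT⁴/(1−a).
S = 4·5.67×10⁻⁸·(765)⁴/0.440 = 1.765×10⁵ W/m².
Flux falls as S = L/(4πd²), so d = √(L/(4πS)) = √(1.65×10²⁴/(4π·1.765×10⁵)).

d ≈ 8.62×10⁸ m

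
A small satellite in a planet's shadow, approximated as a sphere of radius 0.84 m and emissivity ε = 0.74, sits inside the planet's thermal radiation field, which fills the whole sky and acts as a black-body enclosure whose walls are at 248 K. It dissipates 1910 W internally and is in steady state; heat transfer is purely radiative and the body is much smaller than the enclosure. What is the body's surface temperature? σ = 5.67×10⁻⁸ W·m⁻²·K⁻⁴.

For a small grey body in a large enclosure, net radiated power = εσA(T⁴ − T_w⁴).
Steady state: P = εσA(T⁴ − T_w⁴) with A = 4πr² = 8.867 m².
T⁴ = P/(εσA) + T_w⁴ = 1910/(0.74·5.67×10⁻⁸·8.867) + (248)⁴
    = 5.134×10⁹ + 3.783×10⁹ = 8.917×10⁹ K⁴.

T ≈ 307 K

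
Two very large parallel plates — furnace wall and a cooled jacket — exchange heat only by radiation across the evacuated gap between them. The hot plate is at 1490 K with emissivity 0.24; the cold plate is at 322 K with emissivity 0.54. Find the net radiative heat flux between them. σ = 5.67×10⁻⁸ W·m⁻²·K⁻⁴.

For two infinite grey parallel plates, q = σ(T₁⁴ − T₂⁴)/(1/ε₁ + 1/ε₂ − 1).
T₁⁴ − T₂⁴ = 4.929×10¹² − 1.075×10¹⁰ = 4.918×10¹² K⁴.
1/ε₁ + 1/ε₂ − 1 = 4.167 + 1.852 − 1 = 5.019.
q = 5.67×10⁻⁸ × 4.918×10¹² / 5.019.

q ≈ 55600 W/m²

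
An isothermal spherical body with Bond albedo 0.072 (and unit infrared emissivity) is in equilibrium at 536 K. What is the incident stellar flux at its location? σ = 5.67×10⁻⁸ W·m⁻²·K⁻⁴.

(1−a)S·πr² = σ·4πr²·T⁴ ⇒ S = 4σT⁴/(1−a).
S = 4·5.67×10⁻⁸·8.254×10¹⁰/0.928.

S ≈ 20200 W/m²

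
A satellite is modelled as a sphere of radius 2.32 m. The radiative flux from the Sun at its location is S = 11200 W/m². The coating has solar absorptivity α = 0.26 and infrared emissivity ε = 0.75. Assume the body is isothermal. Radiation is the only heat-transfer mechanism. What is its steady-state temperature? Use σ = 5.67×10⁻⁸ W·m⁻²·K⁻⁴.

At equilibrium, absorbed power = emitted power.
Absorbing cross-section = πr² = 16.91 m²; emitting surface = 4πr² = 67.64 m² (ratio 4).
αS·A_cross = εσ·A_surf·T⁴  ⇒  T⁴ = αS/(ε·4σ).
T⁴ = 0.260·11200/(0.75·4·5.67×10⁻⁸) = 1.712×10¹⁰ K⁴.
T = (1.712×10¹⁰)^(1/4).

T ≈ 362 K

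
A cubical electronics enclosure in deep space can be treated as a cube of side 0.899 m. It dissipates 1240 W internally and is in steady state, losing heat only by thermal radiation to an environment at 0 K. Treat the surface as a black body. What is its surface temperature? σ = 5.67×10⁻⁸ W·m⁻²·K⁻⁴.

Steady state: internal power = radiated power, P = εσA T⁴.
Radiating area A = 6L² = 4.849 m².
T⁴ = P/(εσA) = 1240/(1.0·5.67×10⁻⁸·4.849) = 4.510×10⁹ K⁴.
T = (4.510×10⁹)^(1/4).

T ≈ 259 K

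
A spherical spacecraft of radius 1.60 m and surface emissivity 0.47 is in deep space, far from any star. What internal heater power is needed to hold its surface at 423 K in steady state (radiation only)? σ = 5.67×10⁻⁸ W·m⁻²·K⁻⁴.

P ≈ 27400 W

P = εσ·4πr²·T⁴.
4πr² = 32.17 m²; T⁴ = 3.202×10¹⁰ K⁴.
P = 0.47·5.67×10⁻⁸·32.17·3.202×10¹⁰.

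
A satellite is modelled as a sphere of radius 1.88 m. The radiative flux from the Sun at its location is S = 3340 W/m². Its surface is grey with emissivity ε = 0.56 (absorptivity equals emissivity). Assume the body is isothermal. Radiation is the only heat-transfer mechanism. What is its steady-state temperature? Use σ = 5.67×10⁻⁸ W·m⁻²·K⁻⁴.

At equilibrium, absorbed power = emitted power.
Absorbing cross-section = πr² = 11.10 m²; emitting surface = 4πr² = 44.41 m² (ratio 4).
εS·A_cross = εσ·A_surf·T⁴  ⇒  T⁴ = S/(4σ)   (ε cancels).
T⁴ = 3340/(4·5.67×10⁻⁸) = 1.473×10¹⁰ K⁴.
T = (1.473×10¹⁰)^(1/4).

T ≈ 348 K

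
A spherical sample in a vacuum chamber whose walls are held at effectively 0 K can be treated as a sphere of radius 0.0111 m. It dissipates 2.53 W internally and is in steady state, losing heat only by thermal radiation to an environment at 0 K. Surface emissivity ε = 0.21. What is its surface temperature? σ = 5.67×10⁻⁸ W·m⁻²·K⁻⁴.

T ≈ 609 K

Steady state: internal power = radiated power, P = εσA T⁴.
Radiating area A = 4πr² = 0.001548 m².
T⁴ = P/(εσA) = 2.53/(0.21·5.67×10⁻⁸·0.001548) = 1.372×10¹¹ K⁴.
T = (1.372×10¹¹)^(1/4).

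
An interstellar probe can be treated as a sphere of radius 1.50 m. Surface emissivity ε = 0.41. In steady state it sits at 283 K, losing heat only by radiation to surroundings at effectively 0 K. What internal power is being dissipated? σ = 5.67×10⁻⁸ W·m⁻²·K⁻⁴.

P ≈ 4220 W

Steady state: P = εσA T⁴.
A = 4πr² = 28.27 m²; T⁴ = (283)⁴ = 6.414×10⁹ K⁴.
P = 0.41 × 5.67×10⁻⁸ × 28.27 × 6.414×10⁹.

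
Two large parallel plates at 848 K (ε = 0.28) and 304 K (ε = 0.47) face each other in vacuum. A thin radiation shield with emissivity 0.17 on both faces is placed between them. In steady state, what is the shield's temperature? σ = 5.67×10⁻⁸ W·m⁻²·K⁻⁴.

T_s ≈ 699 K

In steady state the net flux on the hot side equals that on the cold side.
σ(T₁⁴−T_s⁴)/D₁ = σ(T_s⁴−T₂⁴)/D₂, with D₁ = 1/ε₁+1/ε_s−1 = 8.454, D₂ = 1/ε_s+1/ε₂−1 = 7.010.
Solve for T_s⁴: T_s⁴ = (D₂·T₁⁴ + D₁·T₂⁴)/(D₁+D₂) = 2.391×10¹¹ K⁴.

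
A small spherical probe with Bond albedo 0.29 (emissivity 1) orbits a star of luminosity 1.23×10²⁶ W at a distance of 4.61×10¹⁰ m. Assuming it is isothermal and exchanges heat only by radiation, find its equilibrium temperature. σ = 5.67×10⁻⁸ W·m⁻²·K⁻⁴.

First find the stellar flux at distance d: S = L/(4πd²) = 1.23×10²⁶/(4π·(4.61×10¹⁰)²) = 4606 W/m².
For an isothermal sphere, absorbed (1−a)S·πr² = emitted σ·4πr²·T⁴, so T⁴ = (1−a)S/(4σ).
T⁴ = 0.710·4606/(4·5.67×10⁻⁸) = 1.442×10¹⁰ K⁴.

T ≈ 347 K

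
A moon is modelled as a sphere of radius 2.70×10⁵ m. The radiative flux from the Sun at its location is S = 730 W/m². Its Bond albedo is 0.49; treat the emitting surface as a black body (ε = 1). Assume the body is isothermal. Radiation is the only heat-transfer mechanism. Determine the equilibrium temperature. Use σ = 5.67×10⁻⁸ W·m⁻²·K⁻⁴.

At equilibrium, absorbed power = emitted power.
Absorbing cross-section = πr² = 2.290×10¹¹ m²; emitting surface = 4πr² = 9.161×10¹¹ m² (ratio 4).
(1−a)S·A_cross = εσ·A_surf·T⁴  ⇒  T⁴ = (1−a)S/(4σ).
T⁴ = 0.510·730/(4·5.67×10⁻⁸) = 1.642×10⁹ K⁴.
T = (1.642×10⁹)^(1/4).

T ≈ 201 K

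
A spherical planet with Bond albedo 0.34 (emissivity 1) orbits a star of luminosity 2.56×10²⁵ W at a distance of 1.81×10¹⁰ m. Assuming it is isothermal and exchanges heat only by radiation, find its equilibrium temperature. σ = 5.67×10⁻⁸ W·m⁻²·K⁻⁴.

T ≈ 367 K

First find the stellar flux at distance d: S = L/(4πd²) = 2.56×10²⁵/(4π·(1.81×10¹⁰)²) = 6218 W/m².
For an isothermal sphere, absorbed (1−a)S·πr² = emitted σ·4πr²·T⁴, so T⁴ = (1−a)S/(4σ).
T⁴ = 0.660·6218/(4·5.67×10⁻⁸) = 1.810×10¹⁰ K⁴.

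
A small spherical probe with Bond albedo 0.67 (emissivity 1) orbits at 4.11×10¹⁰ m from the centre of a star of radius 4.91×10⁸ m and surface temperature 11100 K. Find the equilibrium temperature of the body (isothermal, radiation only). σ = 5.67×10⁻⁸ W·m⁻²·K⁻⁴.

T ≈ 650 K

The star's surface emits σT_*⁴; at distance d the flux is S = σT_*⁴(R_*/d)².
S = 5.67×10⁻⁸·(11100)⁴·(4.91×10⁸/4.11×10¹⁰)² = 1.228×10⁵ W/m².
For an isothermal sphere T⁴ = (1−a)S/(4σ) = 1.787×10¹¹ K⁴.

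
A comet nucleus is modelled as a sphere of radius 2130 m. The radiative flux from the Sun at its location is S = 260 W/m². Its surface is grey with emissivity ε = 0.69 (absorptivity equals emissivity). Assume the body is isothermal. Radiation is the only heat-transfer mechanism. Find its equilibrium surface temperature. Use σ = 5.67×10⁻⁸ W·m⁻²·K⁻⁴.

T ≈ 184 K

At equilibrium, absorbed power = emitted power.
Absorbing cross-section = πr² = 1.425×10⁷ m²; emitting surface = 4πr² = 5.701×10⁷ m² (ratio 4).
εS·A_cross = εσ·A_surf·T⁴  ⇒  T⁴ = S/(4σ)   (ε cancels).
T⁴ = 260/(4·5.67×10⁻⁸) = 1.146×10⁹ K⁴.
T = (1.146×10⁹)^(1/4).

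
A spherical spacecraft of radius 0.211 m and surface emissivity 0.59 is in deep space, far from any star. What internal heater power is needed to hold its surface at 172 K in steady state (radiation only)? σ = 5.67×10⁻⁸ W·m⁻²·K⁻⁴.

P = εσ·4πr²·T⁴.
4πr² = 0.5595 m²; T⁴ = 8.752×10⁸ K⁴.
P = 0.59·5.67×10⁻⁸·0.5595·8.752×10⁸.

P ≈ 16.4 W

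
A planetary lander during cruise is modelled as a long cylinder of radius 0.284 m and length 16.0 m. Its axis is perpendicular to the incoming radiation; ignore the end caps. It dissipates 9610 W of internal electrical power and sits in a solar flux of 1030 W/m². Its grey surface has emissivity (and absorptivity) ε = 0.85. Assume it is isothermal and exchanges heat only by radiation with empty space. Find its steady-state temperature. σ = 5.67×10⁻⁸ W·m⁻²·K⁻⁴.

At steady state, absorbed solar power + internal power = radiated power.
Absorbed: α·S·A_cross = 0.85·1030·9.088 = 7957 W (cross-section 2rL).
Total input = 7957 + 9610 = 17570 W.
Radiated: εσ·A_surf·T⁴ with A_surf = 2πrL = 28.55 m².
T⁴ = 17570/(0.85·5.67×10⁻⁸·28.55) = 1.277×10¹⁰ K⁴.

T ≈ 336 K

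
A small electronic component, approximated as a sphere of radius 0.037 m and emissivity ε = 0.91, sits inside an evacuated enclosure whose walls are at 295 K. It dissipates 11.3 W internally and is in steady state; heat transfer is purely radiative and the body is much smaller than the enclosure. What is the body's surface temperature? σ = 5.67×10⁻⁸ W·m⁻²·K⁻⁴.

For a small grey body in a large enclosure, net radiated power = εσA(T⁴ − T_w⁴).
Steady state: P = εσA(T⁴ − T_w⁴) with A = 4πr² = 0.01720 m².
T⁴ = P/(εσA) + T_w⁴ = 11.3/(0.91·5.67×10⁻⁸·0.01720) + (295)⁴
    = 1.273×10¹⁰ + 7.573×10⁹ = 2.030×10¹⁰ K⁴.

T ≈ 377 K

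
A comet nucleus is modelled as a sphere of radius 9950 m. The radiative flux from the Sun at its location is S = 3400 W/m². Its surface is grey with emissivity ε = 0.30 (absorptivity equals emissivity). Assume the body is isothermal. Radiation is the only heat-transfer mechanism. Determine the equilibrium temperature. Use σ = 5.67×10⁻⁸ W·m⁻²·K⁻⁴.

At equilibrium, absorbed power = emitted power.
Absorbing cross-section = πr² = 3.110×10⁸ m²; emitting surface = 4πr² = 1.244×10⁹ m² (ratio 4).
εS·A_cross = εσ·A_surf·T⁴  ⇒  T⁴ = S/(4σ)   (ε cancels).
T⁴ = 3400/(4·5.67×10⁻⁸) = 1.499×10¹⁰ K⁴.
T = (1.499×10¹⁰)^(1/4).

T ≈ 350 K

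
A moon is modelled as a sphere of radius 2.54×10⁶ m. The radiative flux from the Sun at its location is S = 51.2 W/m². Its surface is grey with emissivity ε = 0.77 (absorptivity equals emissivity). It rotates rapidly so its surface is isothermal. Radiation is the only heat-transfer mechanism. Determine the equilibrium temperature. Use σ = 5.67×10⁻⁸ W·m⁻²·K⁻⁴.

T ≈ 123 K

At equilibrium, absorbed power = emitted power.
Absorbing cross-section = πr² = 2.027×10¹³ m²; emitting surface = 4πr² = 8.107×10¹³ m² (ratio 4).
εS·A_cross = εσ·A_surf·T⁴  ⇒  T⁴ = S/(4σ)   (ε cancels).
T⁴ = 51.2/(4·5.67×10⁻⁸) = 2.257×10⁸ K⁴.
T = (2.257×10⁸)^(1/4).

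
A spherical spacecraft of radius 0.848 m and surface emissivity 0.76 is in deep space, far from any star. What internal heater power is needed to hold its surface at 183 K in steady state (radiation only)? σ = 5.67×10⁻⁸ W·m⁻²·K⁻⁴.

P = εσ·4πr²·T⁴.
4πr² = 9.037 m²; T⁴ = 1.122×10⁹ K⁴.
P = 0.76·5.67×10⁻⁸·9.037·1.122×10⁹.

P ≈ 437 W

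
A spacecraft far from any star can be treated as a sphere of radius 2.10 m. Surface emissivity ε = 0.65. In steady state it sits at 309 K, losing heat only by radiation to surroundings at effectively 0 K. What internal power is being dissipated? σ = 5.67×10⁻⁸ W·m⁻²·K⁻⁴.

P ≈ 18600 W

Steady state: P = εσA T⁴.
A = 4πr² = 55.42 m²; T⁴ = (309)⁴ = 9.117×10⁹ K⁴.
P = 0.65 × 5.67×10⁻⁸ × 55.42 × 9.117×10⁹.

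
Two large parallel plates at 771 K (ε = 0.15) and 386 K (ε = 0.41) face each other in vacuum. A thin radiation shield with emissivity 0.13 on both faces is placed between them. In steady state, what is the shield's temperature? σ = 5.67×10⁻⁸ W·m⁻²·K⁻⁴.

T_s ≈ 629 K

In steady state the net flux on the hot side equals that on the cold side.
σ(T₁⁴−T_s⁴)/D₁ = σ(T_s⁴−T₂⁴)/D₂, with D₁ = 1/ε₁+1/ε_s−1 = 13.36, D₂ = 1/ε_s+1/ε₂−1 = 9.131.
Solve for T_s⁴: T_s⁴ = (D₂·T₁⁴ + D₁·T₂⁴)/(D₁+D₂) = 1.567×10¹¹ K⁴.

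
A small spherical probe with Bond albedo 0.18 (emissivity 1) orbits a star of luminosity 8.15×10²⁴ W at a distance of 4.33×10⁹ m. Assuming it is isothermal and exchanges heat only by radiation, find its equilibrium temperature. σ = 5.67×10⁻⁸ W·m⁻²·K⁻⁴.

First find the stellar flux at distance d: S = L/(4πd²) = 8.15×10²⁴/(4π·(4.33×10⁹)²) = 34590 W/m².
For an isothermal sphere, absorbed (1−a)S·πr² = emitted σ·4πr²·T⁴, so T⁴ = (1−a)S/(4σ).
T⁴ = 0.820·34590/(4·5.67×10⁻⁸) = 1.251×10¹¹ K⁴.

T ≈ 595 K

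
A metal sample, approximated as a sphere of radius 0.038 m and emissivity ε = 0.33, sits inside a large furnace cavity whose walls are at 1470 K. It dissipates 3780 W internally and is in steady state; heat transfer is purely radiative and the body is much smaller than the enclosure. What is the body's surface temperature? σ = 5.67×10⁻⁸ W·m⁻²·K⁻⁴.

For a small grey body in a large enclosure, net radiated power = εσA(T⁴ − T_w⁴).
Steady state: P = εσA(T⁴ − T_w⁴) with A = 4πr² = 0.01815 m².
T⁴ = P/(εσA) + T_w⁴ = 3780/(0.33·5.67×10⁻⁸·0.01815) + (1470)⁴
    = 1.113×10¹³ + 4.669×10¹² = 1.580×10¹³ K⁴.

T ≈ 1990 K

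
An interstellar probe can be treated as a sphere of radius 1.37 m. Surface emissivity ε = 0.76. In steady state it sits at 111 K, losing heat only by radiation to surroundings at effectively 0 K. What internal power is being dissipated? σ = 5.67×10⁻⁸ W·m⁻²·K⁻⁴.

P ≈ 154 W

Steady state: P = εσA T⁴.
A = 4πr² = 23.59 m²; T⁴ = (111)⁴ = 1.518×10⁸ K⁴.
P = 0.76 × 5.67×10⁻⁸ × 23.59 × 1.518×10⁸.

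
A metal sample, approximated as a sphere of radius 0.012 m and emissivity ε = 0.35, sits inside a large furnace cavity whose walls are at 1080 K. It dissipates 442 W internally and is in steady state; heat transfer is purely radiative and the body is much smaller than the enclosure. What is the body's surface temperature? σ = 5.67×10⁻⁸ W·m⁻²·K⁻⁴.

For a small grey body in a large enclosure, net radiated power = εσA(T⁴ − T_w⁴).
Steady state: P = εσA(T⁴ − T_w⁴) with A = 4πr² = 0.001810 m².
T⁴ = P/(εσA) + T_w⁴ = 442/(0.35·5.67×10⁻⁸·0.001810) + (1080)⁴
    = 1.231×10¹³ + 1.360×10¹² = 1.367×10¹³ K⁴.

T ≈ 1920 K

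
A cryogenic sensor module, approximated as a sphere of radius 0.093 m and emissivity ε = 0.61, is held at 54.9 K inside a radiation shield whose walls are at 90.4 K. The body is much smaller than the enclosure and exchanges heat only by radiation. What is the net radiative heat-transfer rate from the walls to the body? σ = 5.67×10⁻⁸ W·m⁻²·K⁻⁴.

P_net ≈ 0.217 W

For a small grey body in a large enclosure: P_net = εσA(T_body⁴ − T_wall⁴).
A = 4πr² = 0.1087 m²; T_body⁴ − T_wall⁴ = 9.084×10⁶ − 6.678×10⁷ = -5.770×10⁷ K⁴.
|P_net| = 0.61·5.67×10⁻⁸·0.1087·5.770×10⁷.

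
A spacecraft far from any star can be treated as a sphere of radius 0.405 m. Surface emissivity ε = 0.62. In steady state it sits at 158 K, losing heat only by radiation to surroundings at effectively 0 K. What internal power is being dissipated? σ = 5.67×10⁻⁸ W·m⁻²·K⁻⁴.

Steady state: P = εσA T⁴.
A = 4πr² = 2.061 m²; T⁴ = (158)⁴ = 6.232×10⁸ K⁴.
P = 0.62 × 5.67×10⁻⁸ × 2.061 × 6.232×10⁸.

P ≈ 45.2 W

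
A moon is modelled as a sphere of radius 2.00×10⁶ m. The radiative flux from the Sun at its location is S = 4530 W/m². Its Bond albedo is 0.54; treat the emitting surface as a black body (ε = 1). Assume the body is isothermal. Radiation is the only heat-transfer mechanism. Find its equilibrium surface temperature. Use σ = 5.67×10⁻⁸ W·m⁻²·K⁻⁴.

At equilibrium, absorbed power = emitted power.
Absorbing cross-section = πr² = 1.257×10¹³ m²; emitting surface = 4πr² = 5.027×10¹³ m² (ratio 4).
(1−a)S·A_cross = εσ·A_surf·T⁴  ⇒  T⁴ = (1−a)S/(4σ).
T⁴ = 0.460·4530/(4·5.67×10⁻⁸) = 9.188×10⁹ K⁴.
T = (9.188×10⁹)^(1/4).

T ≈ 310 K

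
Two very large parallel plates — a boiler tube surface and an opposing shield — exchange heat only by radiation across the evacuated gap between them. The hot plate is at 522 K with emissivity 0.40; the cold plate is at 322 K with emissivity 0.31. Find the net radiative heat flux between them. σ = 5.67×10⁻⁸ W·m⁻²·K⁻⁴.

q ≈ 762 W/m²

For two infinite grey parallel plates, q = σ(T₁⁴ − T₂⁴)/(1/ε₁ + 1/ε₂ − 1).
T₁⁴ − T₂⁴ = 7.425×10¹⁰ − 1.075×10¹⁰ = 6.350×10¹⁰ K⁴.
1/ε₁ + 1/ε₂ − 1 = 2.500 + 3.226 − 1 = 4.726.
q = 5.67×10⁻⁸ × 6.350×10¹⁰ / 4.726.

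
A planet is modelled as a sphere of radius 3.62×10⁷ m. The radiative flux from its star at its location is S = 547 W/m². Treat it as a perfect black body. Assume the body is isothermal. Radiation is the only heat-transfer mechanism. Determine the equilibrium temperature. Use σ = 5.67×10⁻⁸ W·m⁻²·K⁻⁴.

T ≈ 222 K

At equilibrium, absorbed power = emitted power.
Absorbing cross-section = πr² = 4.117×10¹⁵ m²; emitting surface = 4πr² = 1.647×10¹⁶ m² (ratio 4).
S·A_cross = εσ·A_surf·T⁴  ⇒  T⁴ = S/(4σ).
T⁴ = 1.00·547/(4·5.67×10⁻⁸) = 2.412×10⁹ K⁴.
T = (2.412×10⁹)^(1/4).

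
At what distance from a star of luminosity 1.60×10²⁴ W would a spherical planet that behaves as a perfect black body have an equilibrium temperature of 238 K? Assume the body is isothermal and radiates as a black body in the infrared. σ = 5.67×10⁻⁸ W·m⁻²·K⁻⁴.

For an isothermal black-emitting sphere, (1−a)S·πr² = σ·4πr²·T⁴ ⇒ S = 4σT⁴/(1−a).
S = 4·5.67×10⁻⁸·(238)⁴/1.00 = 727.7 W/m².
Flux falls as S = L/(4πd²), so d = √(L/(4πS)) = √(1.60×10²⁴/(4π·727.7)).

d ≈ 1.32×10¹⁰ m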